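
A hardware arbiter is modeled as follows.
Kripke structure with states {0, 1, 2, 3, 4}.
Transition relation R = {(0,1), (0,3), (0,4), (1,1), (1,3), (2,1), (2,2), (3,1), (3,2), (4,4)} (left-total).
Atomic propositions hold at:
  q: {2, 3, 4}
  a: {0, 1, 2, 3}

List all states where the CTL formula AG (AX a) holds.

Sat(AX a) = {s : every successor in {0, 1, 2, 3}} = {1, 2, 3}
AG (AX a): greatest fixpoint, start Z0 = {1, 2, 3}, keep only states in Sat with every successor in Z. Already a fixed point.
Sat(AG (AX a)) = {1, 2, 3}

{1, 2, 3}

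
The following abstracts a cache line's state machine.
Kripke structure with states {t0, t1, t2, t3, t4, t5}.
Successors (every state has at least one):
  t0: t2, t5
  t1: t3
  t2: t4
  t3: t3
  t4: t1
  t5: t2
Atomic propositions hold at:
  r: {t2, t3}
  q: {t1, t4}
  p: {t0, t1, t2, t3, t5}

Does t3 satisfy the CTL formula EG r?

Yes

EG r: greatest fixpoint, start Z0 = {t2, t3}, keep only states in Sat with some successor in Z. Z1 = {t3}; fixed.
Sat(EG r) = {t3}
t3 ∈ Sat(EG r) = {t3}, so the formula holds at t3.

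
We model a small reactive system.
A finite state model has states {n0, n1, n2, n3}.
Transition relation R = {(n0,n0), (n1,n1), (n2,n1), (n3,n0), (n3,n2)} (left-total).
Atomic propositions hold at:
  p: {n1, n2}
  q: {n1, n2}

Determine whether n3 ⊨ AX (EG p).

No

EG p: greatest fixpoint, start Z0 = {n1, n2}, keep only states in Sat with some successor in Z. Already a fixed point.
Sat(EG p) = {n1, n2}
Sat(AX (EG p)) = {s : every successor in {n1, n2}} = {n1, n2}
n3 ∉ Sat(AX (EG p)) = {n1, n2}, so the formula does not hold at n3.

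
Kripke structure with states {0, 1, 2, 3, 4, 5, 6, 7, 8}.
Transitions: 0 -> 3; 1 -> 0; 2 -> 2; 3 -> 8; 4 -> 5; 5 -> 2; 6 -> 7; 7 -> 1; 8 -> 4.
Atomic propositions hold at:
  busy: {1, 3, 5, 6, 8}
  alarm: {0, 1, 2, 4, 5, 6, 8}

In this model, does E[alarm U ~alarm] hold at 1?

Yes

Sat(~alarm) = {3, 7}
E[alarm U ~alarm]: least fixpoint, start Z0 = Sat(~alarm) = {3, 7}, add states in Sat(alarm) with some successor in Z. Z1 = {0, 3, 6, 7}; Z2 = {0, 1, 3, 6, 7}; fixed.
Sat(E[alarm U ~alarm]) = {0, 1, 3, 6, 7}
1 ∈ Sat(E[alarm U ~alarm]) = {0, 1, 3, 6, 7}, so the formula holds at 1.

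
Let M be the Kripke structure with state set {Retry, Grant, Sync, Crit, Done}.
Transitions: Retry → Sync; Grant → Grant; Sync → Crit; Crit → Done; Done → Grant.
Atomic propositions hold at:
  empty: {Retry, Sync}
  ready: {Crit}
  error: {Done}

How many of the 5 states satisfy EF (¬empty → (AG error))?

Sat(¬empty) = {Grant, Crit, Done}
AG error: greatest fixpoint, start Z0 = {Done}, keep only states in Sat with every successor in Z. Z1 = ∅; fixed.
Sat(AG error) = ∅
Sat(¬empty → (AG error)) = {Retry, Sync}
EF (¬empty → (AG error)): least fixpoint, start Z0 = {Retry, Sync}, add states with some successor in Z. Already a fixed point.
Sat(EF (¬empty → (AG error))) = {Retry, Sync}
|Sat(EF (¬empty → (AG error)))| = |{Retry, Sync}| = 2.

2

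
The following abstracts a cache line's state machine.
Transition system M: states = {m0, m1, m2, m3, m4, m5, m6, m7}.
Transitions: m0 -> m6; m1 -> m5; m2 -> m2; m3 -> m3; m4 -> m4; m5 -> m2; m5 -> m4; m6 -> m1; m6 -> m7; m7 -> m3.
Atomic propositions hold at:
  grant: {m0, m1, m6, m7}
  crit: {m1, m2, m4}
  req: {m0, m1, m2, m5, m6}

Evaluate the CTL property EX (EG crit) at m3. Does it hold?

EG crit: greatest fixpoint, start Z0 = {m1, m2, m4}, keep only states in Sat with some successor in Z. Z1 = {m2, m4}; fixed.
Sat(EG crit) = {m2, m4}
Sat(EX (EG crit)) = {s : some successor in {m2, m4}} = {m2, m4, m5}
m3 ∉ Sat(EX (EG crit)) = {m2, m4, m5}, so the formula does not hold at m3.

No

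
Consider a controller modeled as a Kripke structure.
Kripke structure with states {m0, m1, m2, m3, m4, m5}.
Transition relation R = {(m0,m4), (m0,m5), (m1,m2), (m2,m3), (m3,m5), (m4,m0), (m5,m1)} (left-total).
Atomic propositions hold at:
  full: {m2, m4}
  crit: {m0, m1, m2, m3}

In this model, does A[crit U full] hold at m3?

No

A[crit U full]: least fixpoint, start Z0 = Sat(full) = {m2, m4}, add states in Sat(crit) with every successor in Z. Z1 = {m1, m2, m4}; fixed.
Sat(A[crit U full]) = {m1, m2, m4}
m3 ∉ Sat(A[crit U full]) = {m1, m2, m4}, so the formula does not hold at m3.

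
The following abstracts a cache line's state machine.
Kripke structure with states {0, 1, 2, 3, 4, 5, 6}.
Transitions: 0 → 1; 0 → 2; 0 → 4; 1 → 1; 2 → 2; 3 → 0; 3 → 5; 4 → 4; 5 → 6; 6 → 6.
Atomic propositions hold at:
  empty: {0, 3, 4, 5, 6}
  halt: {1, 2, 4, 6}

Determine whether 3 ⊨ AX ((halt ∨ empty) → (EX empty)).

Yes

Sat(halt ∨ empty) = {0, 1, 2, 3, 4, 5, 6}
Sat(EX empty) = {s : some successor in {0, 3, 4, 5, 6}} = {0, 3, 4, 5, 6}
Sat((halt ∨ empty) → (EX empty)) = {0, 3, 4, 5, 6}
Sat(AX ((halt ∨ empty) → (EX empty))) = {s : every successor in {0, 3, 4, 5, 6}} = {3, 4, 5, 6}
3 ∈ Sat(AX ((halt ∨ empty) → (EX empty))) = {3, 4, 5, 6}, so the formula holds at 3.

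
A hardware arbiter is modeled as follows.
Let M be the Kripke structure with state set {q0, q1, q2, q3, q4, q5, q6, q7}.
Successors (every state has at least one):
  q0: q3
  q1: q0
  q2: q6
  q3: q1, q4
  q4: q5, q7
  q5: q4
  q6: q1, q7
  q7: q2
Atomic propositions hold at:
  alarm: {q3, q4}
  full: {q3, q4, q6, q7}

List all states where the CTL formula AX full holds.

{q0, q2, q5}

Sat(AX full) = {s : every successor in {q3, q4, q6, q7}} = {q0, q2, q5}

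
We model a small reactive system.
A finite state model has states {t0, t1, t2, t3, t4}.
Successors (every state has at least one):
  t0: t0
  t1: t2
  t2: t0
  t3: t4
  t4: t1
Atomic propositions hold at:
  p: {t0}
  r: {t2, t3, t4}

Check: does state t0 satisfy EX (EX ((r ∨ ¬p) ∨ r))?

Sat(¬p) = {t1, t2, t3, t4}
Sat(r ∨ ¬p) = {t1, t2, t3, t4}
Sat((r ∨ ¬p) ∨ r) = {t1, t2, t3, t4}
Sat(EX ((r ∨ ¬p) ∨ r)) = {s : some successor in {t1, t2, t3, t4}} = {t1, t3, t4}
Sat(EX (EX ((r ∨ ¬p) ∨ r))) = {s : some successor in {t1, t3, t4}} = {t3, t4}
t0 ∉ Sat(EX (EX ((r ∨ ¬p) ∨ r))) = {t3, t4}, so the formula does not hold at t0.

No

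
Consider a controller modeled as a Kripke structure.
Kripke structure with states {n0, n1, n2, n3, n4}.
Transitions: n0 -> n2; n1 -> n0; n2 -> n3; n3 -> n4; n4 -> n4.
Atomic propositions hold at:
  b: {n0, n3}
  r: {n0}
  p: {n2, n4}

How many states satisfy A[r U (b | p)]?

4

Sat(b | p) = {n0, n2, n3, n4}
A[r U (b | p)]: least fixpoint, start Z0 = Sat((b | p)) = {n0, n2, n3, n4}, add states in Sat(r) with every successor in Z. Already a fixed point.
Sat(A[r U (b | p)]) = {n0, n2, n3, n4}
|Sat(A[r U (b | p)])| = |{n0, n2, n3, n4}| = 4.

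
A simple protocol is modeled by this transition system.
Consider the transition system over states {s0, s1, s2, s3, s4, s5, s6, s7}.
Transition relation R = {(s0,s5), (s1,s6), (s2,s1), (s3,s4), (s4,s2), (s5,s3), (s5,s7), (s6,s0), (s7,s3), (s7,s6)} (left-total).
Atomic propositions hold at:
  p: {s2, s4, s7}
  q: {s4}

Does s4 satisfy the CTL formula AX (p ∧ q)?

Sat(p ∧ q) = {s4}
Sat(AX (p ∧ q)) = {s : every successor in {s4}} = {s3}
s4 ∉ Sat(AX (p ∧ q)) = {s3}, so the formula does not hold at s4.

No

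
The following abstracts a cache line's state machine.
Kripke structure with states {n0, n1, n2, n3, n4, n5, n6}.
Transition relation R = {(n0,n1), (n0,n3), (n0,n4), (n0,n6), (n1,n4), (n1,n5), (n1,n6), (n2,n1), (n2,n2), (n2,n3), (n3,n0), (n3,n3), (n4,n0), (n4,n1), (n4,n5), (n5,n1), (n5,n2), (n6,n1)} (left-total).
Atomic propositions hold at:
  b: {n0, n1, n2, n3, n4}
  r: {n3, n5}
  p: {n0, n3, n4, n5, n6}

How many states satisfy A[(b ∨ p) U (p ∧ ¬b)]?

2

Sat(b ∨ p) = {n0, n1, n2, n3, n4, n5, n6}
Sat(¬b) = {n5, n6}
Sat(p ∧ ¬b) = {n5, n6}
A[(b ∨ p) U (p ∧ ¬b)]: least fixpoint, start Z0 = Sat((p ∧ ¬b)) = {n5, n6}, add states in Sat(b ∨ p) with every successor in Z. Already a fixed point.
Sat(A[(b ∨ p) U (p ∧ ¬b)]) = {n5, n6}
|Sat(A[(b ∨ p) U (p ∧ ¬b)])| = |{n5, n6}| = 2.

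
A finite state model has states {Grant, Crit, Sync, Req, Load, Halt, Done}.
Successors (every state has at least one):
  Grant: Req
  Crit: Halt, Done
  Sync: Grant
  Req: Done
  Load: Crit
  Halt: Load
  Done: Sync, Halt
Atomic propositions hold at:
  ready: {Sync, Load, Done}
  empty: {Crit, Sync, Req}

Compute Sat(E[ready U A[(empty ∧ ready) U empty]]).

Sat(empty ∧ ready) = {Sync}
A[(empty ∧ ready) U empty]: least fixpoint, start Z0 = Sat(empty) = {Crit, Sync, Req}, add states in Sat(empty ∧ ready) with every successor in Z. Already a fixed point.
Sat(A[(empty ∧ ready) U empty]) = {Crit, Sync, Req}
E[ready U A[(empty ∧ ready) U empty]]: least fixpoint, start Z0 = Sat(A[(empty ∧ ready) U empty]) = {Crit, Sync, Req}, add states in Sat(ready) with some successor in Z. Z1 = {Crit, Sync, Req, Load, Done}; fixed.
Sat(E[ready U A[(empty ∧ ready) U empty]]) = {Crit, Sync, Req, Load, Done}

{Crit, Sync, Req, Load, Done}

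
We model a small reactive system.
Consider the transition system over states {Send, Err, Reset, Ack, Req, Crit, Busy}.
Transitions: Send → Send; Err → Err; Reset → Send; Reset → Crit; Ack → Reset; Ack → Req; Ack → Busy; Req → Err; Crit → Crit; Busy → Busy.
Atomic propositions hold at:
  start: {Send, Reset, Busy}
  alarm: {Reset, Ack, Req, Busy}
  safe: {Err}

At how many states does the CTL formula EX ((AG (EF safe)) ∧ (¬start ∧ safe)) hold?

EF safe: least fixpoint, start Z0 = {Err}, add states with some successor in Z. Z1 = {Err, Req}; Z2 = {Err, Ack, Req}; fixed.
Sat(EF safe) = {Err, Ack, Req}
AG (EF safe): greatest fixpoint, start Z0 = {Err, Ack, Req}, keep only states in Sat with every successor in Z. Z1 = {Err, Req}; fixed.
Sat(AG (EF safe)) = {Err, Req}
Sat(¬start) = {Err, Ack, Req, Crit}
Sat(¬start ∧ safe) = {Err}
Sat((AG (EF safe)) ∧ (¬start ∧ safe)) = {Err}
Sat(EX ((AG (EF safe)) ∧ (¬start ∧ safe))) = {s : some successor in {Err}} = {Err, Req}
|Sat(EX ((AG (EF safe)) ∧ (¬start ∧ safe)))| = |{Err, Req}| = 2.

2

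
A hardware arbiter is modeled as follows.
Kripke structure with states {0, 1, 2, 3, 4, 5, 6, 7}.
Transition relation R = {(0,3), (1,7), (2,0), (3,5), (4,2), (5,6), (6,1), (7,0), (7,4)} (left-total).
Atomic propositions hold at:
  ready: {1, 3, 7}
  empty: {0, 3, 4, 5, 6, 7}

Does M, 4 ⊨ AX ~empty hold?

Yes

Sat(~empty) = {1, 2}
Sat(AX ~empty) = {s : every successor in {1, 2}} = {4, 6}
4 ∈ Sat(AX ~empty) = {4, 6}, so the formula holds at 4.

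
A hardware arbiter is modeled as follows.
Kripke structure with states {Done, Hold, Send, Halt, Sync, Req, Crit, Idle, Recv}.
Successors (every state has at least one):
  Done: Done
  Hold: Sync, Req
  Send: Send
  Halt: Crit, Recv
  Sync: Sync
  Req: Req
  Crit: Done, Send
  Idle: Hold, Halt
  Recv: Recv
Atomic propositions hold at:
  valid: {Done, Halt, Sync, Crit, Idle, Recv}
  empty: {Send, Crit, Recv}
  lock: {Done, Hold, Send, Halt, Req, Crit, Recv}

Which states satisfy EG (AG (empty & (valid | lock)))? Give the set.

Sat(valid | lock) = {Done, Hold, Send, Halt, Sync, Req, Crit, Idle, Recv}
Sat(empty & (valid | lock)) = {Send, Crit, Recv}
AG (empty & (valid | lock)): greatest fixpoint, start Z0 = {Send, Crit, Recv}, keep only states in Sat with every successor in Z. Z1 = {Send, Recv}; fixed.
Sat(AG (empty & (valid | lock))) = {Send, Recv}
EG (AG (empty & (valid | lock))): greatest fixpoint, start Z0 = {Send, Recv}, keep only states in Sat with some successor in Z. Already a fixed point.
Sat(EG (AG (empty & (valid | lock)))) = {Send, Recv}

{Send, Recv}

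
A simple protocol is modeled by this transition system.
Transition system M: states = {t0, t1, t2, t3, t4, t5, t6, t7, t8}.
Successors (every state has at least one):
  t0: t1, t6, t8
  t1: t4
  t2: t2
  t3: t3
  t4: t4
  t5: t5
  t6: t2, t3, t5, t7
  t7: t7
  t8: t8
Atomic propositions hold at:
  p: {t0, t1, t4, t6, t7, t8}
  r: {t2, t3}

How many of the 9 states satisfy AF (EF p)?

6

EF p: least fixpoint, start Z0 = {t0, t1, t4, t6, t7, t8}, add states with some successor in Z. Already a fixed point.
Sat(EF p) = {t0, t1, t4, t6, t7, t8}
AF (EF p): least fixpoint, start Z0 = {t0, t1, t4, t6, t7, t8}, add states with every successor in Z. Already a fixed point.
Sat(AF (EF p)) = {t0, t1, t4, t6, t7, t8}
|Sat(AF (EF p))| = |{t0, t1, t4, t6, t7, t8}| = 6.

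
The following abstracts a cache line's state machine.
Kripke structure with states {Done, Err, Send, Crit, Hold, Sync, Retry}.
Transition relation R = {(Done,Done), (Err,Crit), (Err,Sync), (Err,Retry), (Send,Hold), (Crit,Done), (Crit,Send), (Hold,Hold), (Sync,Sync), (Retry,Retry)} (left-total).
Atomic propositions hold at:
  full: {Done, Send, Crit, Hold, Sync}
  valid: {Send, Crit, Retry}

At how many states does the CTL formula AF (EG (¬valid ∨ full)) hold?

Sat(¬valid) = {Done, Err, Hold, Sync}
Sat(¬valid ∨ full) = {Done, Err, Send, Crit, Hold, Sync}
EG (¬valid ∨ full): greatest fixpoint, start Z0 = {Done, Err, Send, Crit, Hold, Sync}, keep only states in Sat with some successor in Z. Already a fixed point.
Sat(EG (¬valid ∨ full)) = {Done, Err, Send, Crit, Hold, Sync}
AF (EG (¬valid ∨ full)): least fixpoint, start Z0 = {Done, Err, Send, Crit, Hold, Sync}, add states with every successor in Z. Already a fixed point.
Sat(AF (EG (¬valid ∨ full))) = {Done, Err, Send, Crit, Hold, Sync}
|Sat(AF (EG (¬valid ∨ full)))| = |{Done, Err, Send, Crit, Hold, Sync}| = 6.

6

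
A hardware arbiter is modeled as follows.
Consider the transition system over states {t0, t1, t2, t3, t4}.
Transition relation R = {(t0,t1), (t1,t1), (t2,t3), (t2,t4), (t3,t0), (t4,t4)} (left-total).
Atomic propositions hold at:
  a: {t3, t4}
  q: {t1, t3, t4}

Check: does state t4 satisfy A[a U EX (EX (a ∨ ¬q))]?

Yes

Sat(¬q) = {t0, t2}
Sat(a ∨ ¬q) = {t0, t2, t3, t4}
Sat(EX (a ∨ ¬q)) = {s : some successor in {t0, t2, t3, t4}} = {t2, t3, t4}
Sat(EX (EX (a ∨ ¬q))) = {s : some successor in {t2, t3, t4}} = {t2, t4}
A[a U EX (EX (a ∨ ¬q))]: least fixpoint, start Z0 = Sat(EX (EX (a ∨ ¬q))) = {t2, t4}, add states in Sat(a) with every successor in Z. Already a fixed point.
Sat(A[a U EX (EX (a ∨ ¬q))]) = {t2, t4}
t4 ∈ Sat(A[a U EX (EX (a ∨ ¬q))]) = {t2, t4}, so the formula holds at t4.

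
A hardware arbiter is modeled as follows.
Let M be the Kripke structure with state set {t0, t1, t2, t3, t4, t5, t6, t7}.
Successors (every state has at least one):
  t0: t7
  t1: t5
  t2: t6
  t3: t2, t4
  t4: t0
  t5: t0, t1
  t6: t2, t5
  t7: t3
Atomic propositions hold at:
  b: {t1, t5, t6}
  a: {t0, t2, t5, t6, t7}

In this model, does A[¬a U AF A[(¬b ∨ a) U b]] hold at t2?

Yes

Sat(¬a) = {t1, t3, t4}
Sat(¬b) = {t0, t2, t3, t4, t7}
Sat(¬b ∨ a) = {t0, t2, t3, t4, t5, t6, t7}
A[(¬b ∨ a) U b]: least fixpoint, start Z0 = Sat(b) = {t1, t5, t6}, add states in Sat(¬b ∨ a) with every successor in Z. Z1 = {t1, t2, t5, t6}; fixed.
Sat(A[(¬b ∨ a) U b]) = {t1, t2, t5, t6}
AF A[(¬b ∨ a) U b]: least fixpoint, start Z0 = {t1, t2, t5, t6}, add states with every successor in Z. Already a fixed point.
Sat(AF A[(¬b ∨ a) U b]) = {t1, t2, t5, t6}
A[¬a U AF A[(¬b ∨ a) U b]]: least fixpoint, start Z0 = Sat(AF A[(¬b ∨ a) U b]) = {t1, t2, t5, t6}, add states in Sat(¬a) with every successor in Z. Already a fixed point.
Sat(A[¬a U AF A[(¬b ∨ a) U b]]) = {t1, t2, t5, t6}
t2 ∈ Sat(A[¬a U AF A[(¬b ∨ a) U b]]) = {t1, t2, t5, t6}, so the formula holds at t2.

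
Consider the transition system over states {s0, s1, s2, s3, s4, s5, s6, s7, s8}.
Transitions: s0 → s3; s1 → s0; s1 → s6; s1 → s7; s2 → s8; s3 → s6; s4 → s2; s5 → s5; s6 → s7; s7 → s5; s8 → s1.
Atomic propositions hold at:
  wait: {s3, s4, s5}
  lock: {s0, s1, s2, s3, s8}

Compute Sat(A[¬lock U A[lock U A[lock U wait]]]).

Sat(¬lock) = {s4, s5, s6, s7}
A[lock U wait]: least fixpoint, start Z0 = Sat(wait) = {s3, s4, s5}, add states in Sat(lock) with every successor in Z. Z1 = {s0, s3, s4, s5}; fixed.
Sat(A[lock U wait]) = {s0, s3, s4, s5}
A[lock U A[lock U wait]]: least fixpoint, start Z0 = Sat(A[lock U wait]) = {s0, s3, s4, s5}, add states in Sat(lock) with every successor in Z. Already a fixed point.
Sat(A[lock U A[lock U wait]]) = {s0, s3, s4, s5}
A[¬lock U A[lock U A[lock U wait]]]: least fixpoint, start Z0 = Sat(A[lock U A[lock U wait]]) = {s0, s3, s4, s5}, add states in Sat(¬lock) with every successor in Z. Z1 = {s0, s3, s4, s5, s7}; Z2 = {s0, s3, s4, s5, s6, s7}; fixed.
Sat(A[¬lock U A[lock U A[lock U wait]]]) = {s0, s3, s4, s5, s6, s7}

{s0, s3, s4, s5, s6, s7}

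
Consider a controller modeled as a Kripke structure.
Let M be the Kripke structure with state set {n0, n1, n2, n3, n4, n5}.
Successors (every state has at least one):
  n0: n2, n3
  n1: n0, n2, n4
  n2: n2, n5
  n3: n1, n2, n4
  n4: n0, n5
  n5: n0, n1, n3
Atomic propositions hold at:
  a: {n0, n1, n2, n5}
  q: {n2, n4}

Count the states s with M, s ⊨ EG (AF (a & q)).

1

Sat(a & q) = {n2}
AF (a & q): least fixpoint, start Z0 = {n2}, add states with every successor in Z. Already a fixed point.
Sat(AF (a & q)) = {n2}
EG (AF (a & q)): greatest fixpoint, start Z0 = {n2}, keep only states in Sat with some successor in Z. Already a fixed point.
Sat(EG (AF (a & q))) = {n2}
|Sat(EG (AF (a & q)))| = |{n2}| = 1.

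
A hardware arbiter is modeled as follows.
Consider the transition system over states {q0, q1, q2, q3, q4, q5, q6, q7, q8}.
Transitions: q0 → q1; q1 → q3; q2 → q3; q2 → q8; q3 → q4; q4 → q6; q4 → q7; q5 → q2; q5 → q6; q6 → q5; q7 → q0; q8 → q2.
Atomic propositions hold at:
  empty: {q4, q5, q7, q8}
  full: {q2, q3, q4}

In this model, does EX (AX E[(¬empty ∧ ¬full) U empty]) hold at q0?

No

Sat(¬empty) = {q0, q1, q2, q3, q6}
Sat(¬full) = {q0, q1, q5, q6, q7, q8}
Sat(¬empty ∧ ¬full) = {q0, q1, q6}
E[(¬empty ∧ ¬full) U empty]: least fixpoint, start Z0 = Sat(empty) = {q4, q5, q7, q8}, add states in Sat(¬empty ∧ ¬full) with some successor in Z. Z1 = {q4, q5, q6, q7, q8}; fixed.
Sat(E[(¬empty ∧ ¬full) U empty]) = {q4, q5, q6, q7, q8}
Sat(AX E[(¬empty ∧ ¬full) U empty]) = {s : every successor in {q4, q5, q6, q7, q8}} = {q3, q4, q6}
Sat(EX (AX E[(¬empty ∧ ¬full) U empty])) = {s : some successor in {q3, q4, q6}} = {q1, q2, q3, q4, q5}
q0 ∉ Sat(EX (AX E[(¬empty ∧ ¬full) U empty])) = {q1, q2, q3, q4, q5}, so the formula does not hold at q0.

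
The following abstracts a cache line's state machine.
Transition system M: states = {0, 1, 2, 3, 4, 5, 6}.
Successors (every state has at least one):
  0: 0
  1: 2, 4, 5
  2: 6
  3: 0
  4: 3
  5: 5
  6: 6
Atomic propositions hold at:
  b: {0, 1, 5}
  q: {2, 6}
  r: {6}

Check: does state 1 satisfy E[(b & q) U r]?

Sat(b & q) = ∅
E[(b & q) U r]: least fixpoint, start Z0 = Sat(r) = {6}, add states in Sat(b & q) with some successor in Z. Already a fixed point.
Sat(E[(b & q) U r]) = {6}
1 ∉ Sat(E[(b & q) U r]) = {6}, so the formula does not hold at 1.

No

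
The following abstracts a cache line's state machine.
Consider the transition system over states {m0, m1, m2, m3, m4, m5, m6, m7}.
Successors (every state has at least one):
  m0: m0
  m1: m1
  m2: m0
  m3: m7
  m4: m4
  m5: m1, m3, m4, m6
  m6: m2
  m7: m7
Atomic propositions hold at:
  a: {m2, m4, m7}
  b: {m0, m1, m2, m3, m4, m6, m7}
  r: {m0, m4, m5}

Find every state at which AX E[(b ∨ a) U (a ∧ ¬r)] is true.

{m3, m6, m7}

Sat(b ∨ a) = {m0, m1, m2, m3, m4, m6, m7}
Sat(¬r) = {m1, m2, m3, m6, m7}
Sat(a ∧ ¬r) = {m2, m7}
E[(b ∨ a) U (a ∧ ¬r)]: least fixpoint, start Z0 = Sat((a ∧ ¬r)) = {m2, m7}, add states in Sat(b ∨ a) with some successor in Z. Z1 = {m2, m3, m6, m7}; fixed.
Sat(E[(b ∨ a) U (a ∧ ¬r)]) = {m2, m3, m6, m7}
Sat(AX E[(b ∨ a) U (a ∧ ¬r)]) = {s : every successor in {m2, m3, m6, m7}} = {m3, m6, m7}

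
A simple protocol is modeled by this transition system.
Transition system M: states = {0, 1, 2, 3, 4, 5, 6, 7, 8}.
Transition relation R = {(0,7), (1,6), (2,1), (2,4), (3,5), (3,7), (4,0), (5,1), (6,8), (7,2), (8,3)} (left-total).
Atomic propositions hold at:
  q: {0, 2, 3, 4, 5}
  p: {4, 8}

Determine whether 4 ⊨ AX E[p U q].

E[p U q]: least fixpoint, start Z0 = Sat(q) = {0, 2, 3, 4, 5}, add states in Sat(p) with some successor in Z. Z1 = {0, 2, 3, 4, 5, 8}; fixed.
Sat(E[p U q]) = {0, 2, 3, 4, 5, 8}
Sat(AX E[p U q]) = {s : every successor in {0, 2, 3, 4, 5, 8}} = {4, 6, 7, 8}
4 ∈ Sat(AX E[p U q]) = {4, 6, 7, 8}, so the formula holds at 4.

Yes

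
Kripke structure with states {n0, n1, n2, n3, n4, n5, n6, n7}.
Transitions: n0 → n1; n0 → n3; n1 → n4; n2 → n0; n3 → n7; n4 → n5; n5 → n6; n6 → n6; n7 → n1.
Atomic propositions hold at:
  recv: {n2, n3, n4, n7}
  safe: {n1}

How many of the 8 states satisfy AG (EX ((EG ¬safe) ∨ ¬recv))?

Sat(¬safe) = {n0, n2, n3, n4, n5, n6, n7}
EG ¬safe: greatest fixpoint, start Z0 = {n0, n2, n3, n4, n5, n6, n7}, keep only states in Sat with some successor in Z. Z1 = {n0, n2, n3, n4, n5, n6}; Z2 = {n0, n2, n4, n5, n6}; Z3 = {n2, n4, n5, n6}; Z4 = {n4, n5, n6}; fixed.
Sat(EG ¬safe) = {n4, n5, n6}
Sat(¬recv) = {n0, n1, n5, n6}
Sat((EG ¬safe) ∨ ¬recv) = {n0, n1, n4, n5, n6}
Sat(EX ((EG ¬safe) ∨ ¬recv)) = {s : some successor in {n0, n1, n4, n5, n6}} = {n0, n1, n2, n4, n5, n6, n7}
AG (EX ((EG ¬safe) ∨ ¬recv)): greatest fixpoint, start Z0 = {n0, n1, n2, n4, n5, n6, n7}, keep only states in Sat with every successor in Z. Z1 = {n1, n2, n4, n5, n6, n7}; Z2 = {n1, n4, n5, n6, n7}; fixed.
Sat(AG (EX ((EG ¬safe) ∨ ¬recv))) = {n1, n4, n5, n6, n7}
|Sat(AG (EX ((EG ¬safe) ∨ ¬recv)))| = |{n1, n4, n5, n6, n7}| = 5.

5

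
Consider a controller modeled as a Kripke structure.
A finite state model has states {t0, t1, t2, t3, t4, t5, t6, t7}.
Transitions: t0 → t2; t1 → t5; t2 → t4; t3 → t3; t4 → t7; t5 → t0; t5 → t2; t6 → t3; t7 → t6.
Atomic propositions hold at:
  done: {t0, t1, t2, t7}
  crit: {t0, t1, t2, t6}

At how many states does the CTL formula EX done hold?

3

Sat(EX done) = {s : some successor in {t0, t1, t2, t7}} = {t0, t4, t5}
|Sat(EX done)| = |{t0, t4, t5}| = 3.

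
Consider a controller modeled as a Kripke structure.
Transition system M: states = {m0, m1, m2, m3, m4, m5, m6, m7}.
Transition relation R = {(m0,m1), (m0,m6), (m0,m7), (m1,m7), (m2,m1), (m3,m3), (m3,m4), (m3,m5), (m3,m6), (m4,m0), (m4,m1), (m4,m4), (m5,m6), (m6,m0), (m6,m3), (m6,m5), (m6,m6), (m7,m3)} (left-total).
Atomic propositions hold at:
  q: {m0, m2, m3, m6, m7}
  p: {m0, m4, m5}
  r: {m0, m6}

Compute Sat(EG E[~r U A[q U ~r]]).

{m1, m2, m3, m4, m7}

Sat(~r) = {m1, m2, m3, m4, m5, m7}
A[q U ~r]: least fixpoint, start Z0 = Sat(~r) = {m1, m2, m3, m4, m5, m7}, add states in Sat(q) with every successor in Z. Already a fixed point.
Sat(A[q U ~r]) = {m1, m2, m3, m4, m5, m7}
E[~r U A[q U ~r]]: least fixpoint, start Z0 = Sat(A[q U ~r]) = {m1, m2, m3, m4, m5, m7}, add states in Sat(~r) with some successor in Z. Already a fixed point.
Sat(E[~r U A[q U ~r]]) = {m1, m2, m3, m4, m5, m7}
EG E[~r U A[q U ~r]]: greatest fixpoint, start Z0 = {m1, m2, m3, m4, m5, m7}, keep only states in Sat with some successor in Z. Z1 = {m1, m2, m3, m4, m7}; fixed.
Sat(EG E[~r U A[q U ~r]]) = {m1, m2, m3, m4, m7}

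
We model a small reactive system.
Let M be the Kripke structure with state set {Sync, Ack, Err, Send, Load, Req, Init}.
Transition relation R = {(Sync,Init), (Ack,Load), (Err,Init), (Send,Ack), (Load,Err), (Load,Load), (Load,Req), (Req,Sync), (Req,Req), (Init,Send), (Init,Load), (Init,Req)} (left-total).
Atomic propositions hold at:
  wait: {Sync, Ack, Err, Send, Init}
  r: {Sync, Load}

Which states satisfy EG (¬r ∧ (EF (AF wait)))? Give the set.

{Err, Req, Init}

Sat(¬r) = {Ack, Err, Send, Req, Init}
AF wait: least fixpoint, start Z0 = {Sync, Ack, Err, Send, Init}, add states with every successor in Z. Already a fixed point.
Sat(AF wait) = {Sync, Ack, Err, Send, Init}
EF (AF wait): least fixpoint, start Z0 = {Sync, Ack, Err, Send, Init}, add states with some successor in Z. Z1 = {Sync, Ack, Err, Send, Load, Req, Init}; fixed.
Sat(EF (AF wait)) = {Sync, Ack, Err, Send, Load, Req, Init}
Sat(¬r ∧ (EF (AF wait))) = {Ack, Err, Send, Req, Init}
EG (¬r ∧ (EF (AF wait))): greatest fixpoint, start Z0 = {Ack, Err, Send, Req, Init}, keep only states in Sat with some successor in Z. Z1 = {Err, Send, Req, Init}; Z2 = {Err, Req, Init}; fixed.
Sat(EG (¬r ∧ (EF (AF wait)))) = {Err, Req, Init}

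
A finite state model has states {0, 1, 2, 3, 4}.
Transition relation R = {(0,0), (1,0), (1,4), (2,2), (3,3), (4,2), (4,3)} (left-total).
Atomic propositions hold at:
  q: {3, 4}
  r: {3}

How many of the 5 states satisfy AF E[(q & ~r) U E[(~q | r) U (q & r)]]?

2

Sat(~r) = {0, 1, 2, 4}
Sat(q & ~r) = {4}
Sat(~q) = {0, 1, 2}
Sat(~q | r) = {0, 1, 2, 3}
Sat(q & r) = {3}
E[(~q | r) U (q & r)]: least fixpoint, start Z0 = Sat((q & r)) = {3}, add states in Sat(~q | r) with some successor in Z. Already a fixed point.
Sat(E[(~q | r) U (q & r)]) = {3}
E[(q & ~r) U E[(~q | r) U (q & r)]]: least fixpoint, start Z0 = Sat(E[(~q | r) U (q & r)]) = {3}, add states in Sat(q & ~r) with some successor in Z. Z1 = {3, 4}; fixed.
Sat(E[(q & ~r) U E[(~q | r) U (q & r)]]) = {3, 4}
AF E[(q & ~r) U E[(~q | r) U (q & r)]]: least fixpoint, start Z0 = {3, 4}, add states with every successor in Z. Already a fixed point.
Sat(AF E[(q & ~r) U E[(~q | r) U (q & r)]]) = {3, 4}
|Sat(AF E[(q & ~r) U E[(~q | r) U (q & r)]])| = |{3, 4}| = 2.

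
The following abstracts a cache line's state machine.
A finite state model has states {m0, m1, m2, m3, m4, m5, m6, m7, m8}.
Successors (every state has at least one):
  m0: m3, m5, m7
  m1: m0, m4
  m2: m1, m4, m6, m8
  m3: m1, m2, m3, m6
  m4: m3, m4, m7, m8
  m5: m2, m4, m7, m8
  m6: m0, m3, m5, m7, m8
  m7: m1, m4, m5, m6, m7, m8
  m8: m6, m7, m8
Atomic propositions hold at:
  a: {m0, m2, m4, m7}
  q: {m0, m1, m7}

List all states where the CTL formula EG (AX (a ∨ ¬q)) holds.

Sat(¬q) = {m2, m3, m4, m5, m6, m8}
Sat(a ∨ ¬q) = {m0, m2, m3, m4, m5, m6, m7, m8}
Sat(AX (a ∨ ¬q)) = {s : every successor in {m0, m2, m3, m4, m5, m6, m7, m8}} = {m0, m1, m4, m5, m6, m8}
EG (AX (a ∨ ¬q)): greatest fixpoint, start Z0 = {m0, m1, m4, m5, m6, m8}, keep only states in Sat with some successor in Z. Already a fixed point.
Sat(EG (AX (a ∨ ¬q))) = {m0, m1, m4, m5, m6, m8}

{m0, m1, m4, m5, m6, m8}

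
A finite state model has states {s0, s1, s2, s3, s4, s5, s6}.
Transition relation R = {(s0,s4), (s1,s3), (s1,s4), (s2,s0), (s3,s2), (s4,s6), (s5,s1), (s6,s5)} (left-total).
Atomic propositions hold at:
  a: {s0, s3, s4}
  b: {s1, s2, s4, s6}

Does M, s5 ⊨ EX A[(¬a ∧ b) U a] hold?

Yes

Sat(¬a) = {s1, s2, s5, s6}
Sat(¬a ∧ b) = {s1, s2, s6}
A[(¬a ∧ b) U a]: least fixpoint, start Z0 = Sat(a) = {s0, s3, s4}, add states in Sat(¬a ∧ b) with every successor in Z. Z1 = {s0, s1, s2, s3, s4}; fixed.
Sat(A[(¬a ∧ b) U a]) = {s0, s1, s2, s3, s4}
Sat(EX A[(¬a ∧ b) U a]) = {s : some successor in {s0, s1, s2, s3, s4}} = {s0, s1, s2, s3, s5}
s5 ∈ Sat(EX A[(¬a ∧ b) U a]) = {s0, s1, s2, s3, s5}, so the formula holds at s5.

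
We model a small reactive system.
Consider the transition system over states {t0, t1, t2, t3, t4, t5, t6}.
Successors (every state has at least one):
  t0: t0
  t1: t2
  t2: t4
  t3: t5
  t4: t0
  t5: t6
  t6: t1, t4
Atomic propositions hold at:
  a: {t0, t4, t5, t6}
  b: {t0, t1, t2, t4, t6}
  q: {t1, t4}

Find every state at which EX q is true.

Sat(EX q) = {s : some successor in {t1, t4}} = {t2, t6}

{t2, t6}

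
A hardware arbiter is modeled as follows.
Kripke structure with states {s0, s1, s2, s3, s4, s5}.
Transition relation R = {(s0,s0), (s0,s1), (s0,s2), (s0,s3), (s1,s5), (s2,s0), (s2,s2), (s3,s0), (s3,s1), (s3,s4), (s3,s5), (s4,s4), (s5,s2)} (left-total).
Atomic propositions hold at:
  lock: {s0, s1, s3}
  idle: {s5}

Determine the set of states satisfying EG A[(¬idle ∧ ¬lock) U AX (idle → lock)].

Sat(¬idle) = {s0, s1, s2, s3, s4}
Sat(¬lock) = {s2, s4, s5}
Sat(¬idle ∧ ¬lock) = {s2, s4}
Sat(idle → lock) = {s0, s1, s2, s3, s4}
Sat(AX (idle → lock)) = {s : every successor in {s0, s1, s2, s3, s4}} = {s0, s2, s4, s5}
A[(¬idle ∧ ¬lock) U AX (idle → lock)]: least fixpoint, start Z0 = Sat(AX (idle → lock)) = {s0, s2, s4, s5}, add states in Sat(¬idle ∧ ¬lock) with every successor in Z. Already a fixed point.
Sat(A[(¬idle ∧ ¬lock) U AX (idle → lock)]) = {s0, s2, s4, s5}
EG A[(¬idle ∧ ¬lock) U AX (idle → lock)]: greatest fixpoint, start Z0 = {s0, s2, s4, s5}, keep only states in Sat with some successor in Z. Already a fixed point.
Sat(EG A[(¬idle ∧ ¬lock) U AX (idle → lock)]) = {s0, s2, s4, s5}

{s0, s2, s4, s5}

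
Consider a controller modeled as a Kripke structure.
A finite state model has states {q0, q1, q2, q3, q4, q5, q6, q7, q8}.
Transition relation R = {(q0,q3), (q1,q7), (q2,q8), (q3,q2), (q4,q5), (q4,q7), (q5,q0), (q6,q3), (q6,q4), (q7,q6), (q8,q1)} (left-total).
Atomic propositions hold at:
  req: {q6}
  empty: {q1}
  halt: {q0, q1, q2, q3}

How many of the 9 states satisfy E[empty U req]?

E[empty U req]: least fixpoint, start Z0 = Sat(req) = {q6}, add states in Sat(empty) with some successor in Z. Already a fixed point.
Sat(E[empty U req]) = {q6}
|Sat(E[empty U req])| = |{q6}| = 1.

1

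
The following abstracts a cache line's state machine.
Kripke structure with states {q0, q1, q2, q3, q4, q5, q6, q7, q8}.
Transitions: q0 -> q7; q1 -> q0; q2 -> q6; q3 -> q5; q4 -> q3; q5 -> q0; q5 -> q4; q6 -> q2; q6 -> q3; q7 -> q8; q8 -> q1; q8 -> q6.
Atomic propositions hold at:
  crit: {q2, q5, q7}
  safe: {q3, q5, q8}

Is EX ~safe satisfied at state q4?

No

Sat(~safe) = {q0, q1, q2, q4, q6, q7}
Sat(EX ~safe) = {s : some successor in {q0, q1, q2, q4, q6, q7}} = {q0, q1, q2, q5, q6, q8}
q4 ∉ Sat(EX ~safe) = {q0, q1, q2, q5, q6, q8}, so the formula does not hold at q4.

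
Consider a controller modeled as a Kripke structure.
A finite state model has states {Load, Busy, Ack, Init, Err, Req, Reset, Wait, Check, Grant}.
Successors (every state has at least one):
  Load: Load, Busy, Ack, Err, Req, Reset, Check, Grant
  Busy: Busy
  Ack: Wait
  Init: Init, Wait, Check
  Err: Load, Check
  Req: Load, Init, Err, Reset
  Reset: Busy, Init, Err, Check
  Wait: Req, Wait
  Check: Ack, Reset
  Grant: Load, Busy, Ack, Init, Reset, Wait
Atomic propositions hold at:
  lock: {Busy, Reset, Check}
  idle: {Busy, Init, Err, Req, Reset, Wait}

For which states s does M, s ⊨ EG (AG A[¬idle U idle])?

Sat(¬idle) = {Load, Ack, Check, Grant}
A[¬idle U idle]: least fixpoint, start Z0 = Sat(idle) = {Busy, Init, Err, Req, Reset, Wait}, add states in Sat(¬idle) with every successor in Z. Z1 = {Busy, Ack, Init, Err, Req, Reset, Wait}; Z2 = {Busy, Ack, Init, Err, Req, Reset, Wait, Check}; fixed.
Sat(A[¬idle U idle]) = {Busy, Ack, Init, Err, Req, Reset, Wait, Check}
AG A[¬idle U idle]: greatest fixpoint, start Z0 = {Busy, Ack, Init, Err, Req, Reset, Wait, Check}, keep only states in Sat with every successor in Z. Z1 = {Busy, Ack, Init, Reset, Wait, Check}; Z2 = {Busy, Ack, Init, Check}; Z3 = {Busy}; fixed.
Sat(AG A[¬idle U idle]) = {Busy}
EG (AG A[¬idle U idle]): greatest fixpoint, start Z0 = {Busy}, keep only states in Sat with some successor in Z. Already a fixed point.
Sat(EG (AG A[¬idle U idle])) = {Busy}

{Busy}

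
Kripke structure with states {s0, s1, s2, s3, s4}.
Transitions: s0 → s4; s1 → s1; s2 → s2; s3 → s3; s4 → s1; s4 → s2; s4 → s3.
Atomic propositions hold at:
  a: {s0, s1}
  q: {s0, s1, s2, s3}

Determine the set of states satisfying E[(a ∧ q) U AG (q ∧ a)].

Sat(a ∧ q) = {s0, s1}
Sat(q ∧ a) = {s0, s1}
AG (q ∧ a): greatest fixpoint, start Z0 = {s0, s1}, keep only states in Sat with every successor in Z. Z1 = {s1}; fixed.
Sat(AG (q ∧ a)) = {s1}
E[(a ∧ q) U AG (q ∧ a)]: least fixpoint, start Z0 = Sat(AG (q ∧ a)) = {s1}, add states in Sat(a ∧ q) with some successor in Z. Already a fixed point.
Sat(E[(a ∧ q) U AG (q ∧ a)]) = {s1}

{s1}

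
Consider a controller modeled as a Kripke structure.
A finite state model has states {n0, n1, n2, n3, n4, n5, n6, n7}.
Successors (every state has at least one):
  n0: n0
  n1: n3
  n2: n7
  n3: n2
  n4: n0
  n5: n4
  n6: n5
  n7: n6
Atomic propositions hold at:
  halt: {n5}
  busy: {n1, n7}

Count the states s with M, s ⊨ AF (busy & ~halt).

Sat(~halt) = {n0, n1, n2, n3, n4, n6, n7}
Sat(busy & ~halt) = {n1, n7}
AF (busy & ~halt): least fixpoint, start Z0 = {n1, n7}, add states with every successor in Z. Z1 = {n1, n2, n7}; Z2 = {n1, n2, n3, n7}; fixed.
Sat(AF (busy & ~halt)) = {n1, n2, n3, n7}
|Sat(AF (busy & ~halt))| = |{n1, n2, n3, n7}| = 4.

4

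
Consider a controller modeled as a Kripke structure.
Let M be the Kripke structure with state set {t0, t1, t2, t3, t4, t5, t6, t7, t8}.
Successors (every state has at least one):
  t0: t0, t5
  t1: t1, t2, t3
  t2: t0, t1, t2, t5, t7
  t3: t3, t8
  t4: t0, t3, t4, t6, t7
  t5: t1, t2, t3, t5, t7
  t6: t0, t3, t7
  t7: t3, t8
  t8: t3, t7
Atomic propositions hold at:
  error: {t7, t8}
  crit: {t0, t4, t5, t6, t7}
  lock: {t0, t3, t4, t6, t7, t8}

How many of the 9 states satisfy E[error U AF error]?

AF error: least fixpoint, start Z0 = {t7, t8}, add states with every successor in Z. Already a fixed point.
Sat(AF error) = {t7, t8}
E[error U AF error]: least fixpoint, start Z0 = Sat(AF error) = {t7, t8}, add states in Sat(error) with some successor in Z. Already a fixed point.
Sat(E[error U AF error]) = {t7, t8}
|Sat(E[error U AF error])| = |{t7, t8}| = 2.

2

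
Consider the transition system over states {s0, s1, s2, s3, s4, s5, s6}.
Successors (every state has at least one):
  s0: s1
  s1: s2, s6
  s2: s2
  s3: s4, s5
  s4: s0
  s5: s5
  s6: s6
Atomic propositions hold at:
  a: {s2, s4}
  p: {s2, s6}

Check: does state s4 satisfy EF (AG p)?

AG p: greatest fixpoint, start Z0 = {s2, s6}, keep only states in Sat with every successor in Z. Already a fixed point.
Sat(AG p) = {s2, s6}
EF (AG p): least fixpoint, start Z0 = {s2, s6}, add states with some successor in Z. Z1 = {s1, s2, s6}; Z2 = {s0, s1, s2, s6}; Z3 = {s0, s1, s2, s4, s6}; Z4 = {s0, s1, s2, s3, s4, s6}; fixed.
Sat(EF (AG p)) = {s0, s1, s2, s3, s4, s6}
s4 ∈ Sat(EF (AG p)) = {s0, s1, s2, s3, s4, s6}, so the formula holds at s4.

Yes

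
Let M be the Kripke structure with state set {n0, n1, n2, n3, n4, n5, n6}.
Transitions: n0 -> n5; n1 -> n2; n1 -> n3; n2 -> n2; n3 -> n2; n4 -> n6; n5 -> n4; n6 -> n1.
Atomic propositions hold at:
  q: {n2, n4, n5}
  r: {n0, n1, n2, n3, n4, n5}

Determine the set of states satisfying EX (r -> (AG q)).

AG q: greatest fixpoint, start Z0 = {n2, n4, n5}, keep only states in Sat with every successor in Z. Z1 = {n2, n5}; Z2 = {n2}; fixed.
Sat(AG q) = {n2}
Sat(r -> (AG q)) = {n2, n6}
Sat(EX (r -> (AG q))) = {s : some successor in {n2, n6}} = {n1, n2, n3, n4}

{n1, n2, n3, n4}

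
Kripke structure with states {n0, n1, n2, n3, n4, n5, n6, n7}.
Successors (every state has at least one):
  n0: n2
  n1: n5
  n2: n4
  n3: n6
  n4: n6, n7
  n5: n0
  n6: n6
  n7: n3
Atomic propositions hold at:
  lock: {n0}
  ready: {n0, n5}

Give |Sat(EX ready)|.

2

Sat(EX ready) = {s : some successor in {n0, n5}} = {n1, n5}
|Sat(EX ready)| = |{n1, n5}| = 2.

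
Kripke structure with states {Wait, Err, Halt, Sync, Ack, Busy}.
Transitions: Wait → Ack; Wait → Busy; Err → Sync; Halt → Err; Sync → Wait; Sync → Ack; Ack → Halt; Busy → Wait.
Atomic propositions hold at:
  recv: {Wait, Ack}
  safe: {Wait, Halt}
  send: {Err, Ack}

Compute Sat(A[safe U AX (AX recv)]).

{Err, Halt}

Sat(AX recv) = {s : every successor in {Wait, Ack}} = {Sync, Busy}
Sat(AX (AX recv)) = {s : every successor in {Sync, Busy}} = {Err}
A[safe U AX (AX recv)]: least fixpoint, start Z0 = Sat(AX (AX recv)) = {Err}, add states in Sat(safe) with every successor in Z. Z1 = {Err, Halt}; fixed.
Sat(A[safe U AX (AX recv)]) = {Err, Halt}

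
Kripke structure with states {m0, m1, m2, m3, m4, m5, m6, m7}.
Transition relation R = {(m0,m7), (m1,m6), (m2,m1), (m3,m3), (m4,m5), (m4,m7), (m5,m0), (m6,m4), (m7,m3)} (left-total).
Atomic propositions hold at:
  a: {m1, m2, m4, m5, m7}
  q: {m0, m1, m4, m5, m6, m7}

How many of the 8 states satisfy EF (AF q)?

AF q: least fixpoint, start Z0 = {m0, m1, m4, m5, m6, m7}, add states with every successor in Z. Z1 = {m0, m1, m2, m4, m5, m6, m7}; fixed.
Sat(AF q) = {m0, m1, m2, m4, m5, m6, m7}
EF (AF q): least fixpoint, start Z0 = {m0, m1, m2, m4, m5, m6, m7}, add states with some successor in Z. Already a fixed point.
Sat(EF (AF q)) = {m0, m1, m2, m4, m5, m6, m7}
|Sat(EF (AF q))| = |{m0, m1, m2, m4, m5, m6, m7}| = 7.

7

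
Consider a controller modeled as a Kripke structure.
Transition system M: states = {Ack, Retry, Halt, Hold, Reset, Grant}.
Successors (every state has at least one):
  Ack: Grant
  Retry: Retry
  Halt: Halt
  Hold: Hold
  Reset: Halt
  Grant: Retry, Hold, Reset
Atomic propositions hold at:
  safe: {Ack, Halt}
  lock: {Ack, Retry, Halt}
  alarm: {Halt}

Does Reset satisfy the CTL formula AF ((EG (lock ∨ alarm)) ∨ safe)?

Sat(lock ∨ alarm) = {Ack, Retry, Halt}
EG (lock ∨ alarm): greatest fixpoint, start Z0 = {Ack, Retry, Halt}, keep only states in Sat with some successor in Z. Z1 = {Retry, Halt}; fixed.
Sat(EG (lock ∨ alarm)) = {Retry, Halt}
Sat((EG (lock ∨ alarm)) ∨ safe) = {Ack, Retry, Halt}
AF ((EG (lock ∨ alarm)) ∨ safe): least fixpoint, start Z0 = {Ack, Retry, Halt}, add states with every successor in Z. Z1 = {Ack, Retry, Halt, Reset}; fixed.
Sat(AF ((EG (lock ∨ alarm)) ∨ safe)) = {Ack, Retry, Halt, Reset}
Reset ∈ Sat(AF ((EG (lock ∨ alarm)) ∨ safe)) = {Ack, Retry, Halt, Reset}, so the formula holds at Reset.

Yes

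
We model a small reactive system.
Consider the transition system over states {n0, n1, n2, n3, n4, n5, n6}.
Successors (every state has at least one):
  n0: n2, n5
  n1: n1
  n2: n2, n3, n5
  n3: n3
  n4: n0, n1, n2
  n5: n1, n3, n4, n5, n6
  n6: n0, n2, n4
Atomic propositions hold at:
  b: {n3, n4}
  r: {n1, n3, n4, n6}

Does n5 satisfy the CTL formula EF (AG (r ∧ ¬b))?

Yes

Sat(¬b) = {n0, n1, n2, n5, n6}
Sat(r ∧ ¬b) = {n1, n6}
AG (r ∧ ¬b): greatest fixpoint, start Z0 = {n1, n6}, keep only states in Sat with every successor in Z. Z1 = {n1}; fixed.
Sat(AG (r ∧ ¬b)) = {n1}
EF (AG (r ∧ ¬b)): least fixpoint, start Z0 = {n1}, add states with some successor in Z. Z1 = {n1, n4, n5}; Z2 = {n0, n1, n2, n4, n5, n6}; fixed.
Sat(EF (AG (r ∧ ¬b))) = {n0, n1, n2, n4, n5, n6}
n5 ∈ Sat(EF (AG (r ∧ ¬b))) = {n0, n1, n2, n4, n5, n6}, so the formula holds at n5.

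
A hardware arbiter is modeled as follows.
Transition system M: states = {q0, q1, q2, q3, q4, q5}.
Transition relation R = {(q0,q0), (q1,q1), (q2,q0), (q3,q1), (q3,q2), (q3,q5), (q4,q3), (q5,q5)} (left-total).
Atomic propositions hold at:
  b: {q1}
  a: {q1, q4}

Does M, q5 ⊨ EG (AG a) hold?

AG a: greatest fixpoint, start Z0 = {q1, q4}, keep only states in Sat with every successor in Z. Z1 = {q1}; fixed.
Sat(AG a) = {q1}
EG (AG a): greatest fixpoint, start Z0 = {q1}, keep only states in Sat with some successor in Z. Already a fixed point.
Sat(EG (AG a)) = {q1}
q5 ∉ Sat(EG (AG a)) = {q1}, so the formula does not hold at q5.

No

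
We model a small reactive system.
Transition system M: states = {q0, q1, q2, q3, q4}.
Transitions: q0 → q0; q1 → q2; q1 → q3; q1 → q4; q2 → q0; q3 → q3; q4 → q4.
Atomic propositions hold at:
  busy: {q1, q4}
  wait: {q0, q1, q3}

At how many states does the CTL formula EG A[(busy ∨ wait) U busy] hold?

Sat(busy ∨ wait) = {q0, q1, q3, q4}
A[(busy ∨ wait) U busy]: least fixpoint, start Z0 = Sat(busy) = {q1, q4}, add states in Sat(busy ∨ wait) with every successor in Z. Already a fixed point.
Sat(A[(busy ∨ wait) U busy]) = {q1, q4}
EG A[(busy ∨ wait) U busy]: greatest fixpoint, start Z0 = {q1, q4}, keep only states in Sat with some successor in Z. Already a fixed point.
Sat(EG A[(busy ∨ wait) U busy]) = {q1, q4}
|Sat(EG A[(busy ∨ wait) U busy])| = |{q1, q4}| = 2.

2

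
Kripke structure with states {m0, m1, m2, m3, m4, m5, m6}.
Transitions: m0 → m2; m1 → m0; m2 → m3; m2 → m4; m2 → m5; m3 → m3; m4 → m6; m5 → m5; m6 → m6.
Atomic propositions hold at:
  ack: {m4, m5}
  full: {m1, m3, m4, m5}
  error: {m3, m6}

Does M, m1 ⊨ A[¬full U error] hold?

Sat(¬full) = {m0, m2, m6}
A[¬full U error]: least fixpoint, start Z0 = Sat(error) = {m3, m6}, add states in Sat(¬full) with every successor in Z. Already a fixed point.
Sat(A[¬full U error]) = {m3, m6}
m1 ∉ Sat(A[¬full U error]) = {m3, m6}, so the formula does not hold at m1.

No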